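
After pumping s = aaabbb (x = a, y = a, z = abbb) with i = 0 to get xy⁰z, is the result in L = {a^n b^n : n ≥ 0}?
No

xy⁰z = a · ε · abbb = aabbb.
aabbb has 2 a's and 3 b's; 2 ≠ 3, so it is not in L.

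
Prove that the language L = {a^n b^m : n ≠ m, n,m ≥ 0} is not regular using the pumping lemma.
Assume for contradiction that L is regular, and let p ≥ 1 be the pumping length given by the pumping lemma.
Choose s = a^p b^(p + p!). Then s ∈ L because p ≠ p + p! (as p! ≥ 1), and |s| ≥ p.
By the pumping lemma, s = xyz for some x, y, z with |xy| ≤ p, |y| ≥ 1, and xy^i z ∈ L for every i ≥ 0.
Since |xy| ≤ p and the first p symbols of s are all a's, y = a^k for some k with 1 ≤ k ≤ p.
For every i ≥ 0, xy^i z = a^(p + (i − 1)k) b^(p + p!).

Because 1 ≤ k ≤ p, k divides p!. Let t = p!/k (a positive integer) and take i = t + 1.
Then the number of a's is p + tk = p + p!, which equals the number of b's.
So xy^(t+1) z = a^(p + p!) b^(p + p!) has equally many a's and b's and is NOT in L.

This contradicts the pumping lemma, which requires xy^i z ∈ L for all i ≥ 0.
Hence L = {a^n b^m : n ≠ m, n,m ≥ 0} is not regular. ∎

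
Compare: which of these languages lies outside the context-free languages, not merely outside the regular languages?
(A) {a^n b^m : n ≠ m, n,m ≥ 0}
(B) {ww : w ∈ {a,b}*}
(B) {ww : w ∈ {a,b}*}

(B) {ww : w ∈ {a,b}*} requires the CFL pumping lemma.

- {a^n b^m : n ≠ m, n,m ≥ 0} is context-free (but not regular)
  • Can be shown non-regular with the regular pumping lemma
  • After pumping a's, we can make n = m

- {ww : w ∈ {a,b}*} is NOT context-free
  • Requires the CFL pumping lemma to prove
  • Even a PDA cannot compare two arbitrary halves symbol by symbol; CFL pumping on a^p b^p a^p b^p fails

The CFL pumping lemma is "stronger" in that it can prove non-membership
in the larger class of context-free languages.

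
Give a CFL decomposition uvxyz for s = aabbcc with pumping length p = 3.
u='aa', v='b', x='b', y='c', z='c'

For s = aabbcc with pumping length p = 3:

One valid decomposition:
- u = 'aa'
- v = 'b'
- x = 'b'
- y = 'c'
- z = 'c'

Verification:
- uvxyz = 'aa' + 'b' + 'b' + 'c' + 'c' = aabbcc ✓
- |vxy| = |'bbc'| = 3 ≤ 3 ✓
- |vy| = |'bc'| = 2 > 0 ✓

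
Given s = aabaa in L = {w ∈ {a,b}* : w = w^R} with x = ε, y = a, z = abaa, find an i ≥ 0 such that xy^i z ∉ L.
i = 2

xy²z = ε · aa · abaa = aaabaa; aaabaa reversed is aabaaa ≠ aaabaa, so it is not a palindrome and is not in L.
(Other choices also work, e.g. i = 0, 3; only i = 1 is guaranteed to stay in L since xy¹z = s.)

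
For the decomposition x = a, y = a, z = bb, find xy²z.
aaabb

Given x = 'a', y = 'a', z = 'bb' and i = 2:

xy^2z = x + y·y·...·y (2 times) + z
       = 'a' + 'a'^2 + 'bb'
       = 'a' + 'aa' + 'bb'
       = 'aaabb'

The pumped string is 'aaabb' with length 5.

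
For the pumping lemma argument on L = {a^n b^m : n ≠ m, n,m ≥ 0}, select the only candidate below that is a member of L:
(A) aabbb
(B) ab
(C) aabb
(A) aabbb

The pumping lemma is applied to a string s that lies in L, so first check membership of each option:
- (A) aabbb = a^2 b^3 with 2 ≠ 3, so it is in L ✓
- (B) ab = a^1 b^1 has n = m = 1, so it is not in L ✗
- (C) aabb = a^2 b^2 has n = m = 2, so it is not in L ✗

Only (A) aabbb is in L, so it is the only candidate that could play the role of s.
(In a complete proof one picks s in terms of the pumping length p so that |s| ≥ p is guaranteed; a fixed string like aabbb illustrates the shape of such an s.)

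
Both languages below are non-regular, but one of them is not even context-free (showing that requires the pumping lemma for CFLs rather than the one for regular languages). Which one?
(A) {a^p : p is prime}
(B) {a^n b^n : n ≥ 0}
(A) {a^p : p is prime}

(A) {a^p : p is prime} requires the CFL pumping lemma.

- {a^n b^n : n ≥ 0} is context-free (but not regular)
  • Can be shown non-regular with the regular pumping lemma
  • After pumping, the number of a's and b's become unequal

- {a^p : p is prime} is NOT context-free
  • Requires the CFL pumping lemma to prove
  • The CFL pumping lemma also fails because prime gaps are unbounded

The CFL pumping lemma is "stronger" in that it can prove non-membership
in the larger class of context-free languages.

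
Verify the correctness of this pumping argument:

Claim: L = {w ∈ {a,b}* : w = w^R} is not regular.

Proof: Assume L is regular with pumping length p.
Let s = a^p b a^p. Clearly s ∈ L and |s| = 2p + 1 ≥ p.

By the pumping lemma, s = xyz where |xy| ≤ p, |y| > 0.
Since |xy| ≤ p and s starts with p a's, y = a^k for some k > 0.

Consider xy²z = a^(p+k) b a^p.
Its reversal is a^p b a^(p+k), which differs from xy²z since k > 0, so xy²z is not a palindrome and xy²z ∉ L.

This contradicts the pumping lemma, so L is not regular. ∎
The proof is correct.

This proof is valid because:
1. s = a^p b a^p is in L and is chosen in terms of p, so |s| ≥ p holds for every p
2. The decomposition analysis is correct: |xy| ≤ p forces y to lie inside the leading a's
3. The contradiction is valid: a^(p+k) b a^p has more a's before the b than after it, so it is not a palindrome
4. The conclusion follows logically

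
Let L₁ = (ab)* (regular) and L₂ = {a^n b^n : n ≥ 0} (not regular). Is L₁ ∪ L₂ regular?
No — L₁ ∪ L₂ is not regular.

Let U = (ab)* ∪ {a^n b^n}. If U were regular, then U ∩ aa*bb* would be regular (closure under intersection with a regular language). But (ab)* ∩ aa*bb* = {ab} and {a^n b^n} ∩ aa*bb* = {a^n b^n : n ≥ 1}, so U ∩ aa*bb* = {a^n b^n : n ≥ 1}, which is not regular. Hence U is not regular.

Note that the bare facts "L₁ regular, L₂ non-regular" do not settle the question by themselves: the closure of regular languages under ∪, ∩, complement and difference applies only when BOTH operands are regular. With a non-regular operand the result can come out regular or non-regular depending on the specific languages, so one has to work out L₁ ∪ L₂ for this particular pair, as above.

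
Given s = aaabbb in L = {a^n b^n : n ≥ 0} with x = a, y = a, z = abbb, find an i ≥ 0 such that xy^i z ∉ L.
i = 0

xy⁰z = a · ε · abbb = aabbb; aabbb has 2 a's and 3 b's; 2 ≠ 3, so it is not in L.
(Other choices also work, e.g. i = 2, 3; only i = 1 is guaranteed to stay in L since xy¹z = s.)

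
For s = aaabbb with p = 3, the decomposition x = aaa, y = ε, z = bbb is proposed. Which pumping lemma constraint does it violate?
Violated: |y| > 0

The decomposition x = aaa, y = ε, z = bbb for s = aaabbb with p = 3
violates the constraint: |y| > 0

|y| = 0, but the pumping lemma requires |y| > 0 (y must be non-empty).

Pumping lemma constraints:
1. xyz = s (decomposition is valid)
2. |xy| ≤ p
3. |y| > 0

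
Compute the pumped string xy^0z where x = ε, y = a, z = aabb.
aabb

Given x = '', y = 'a', z = 'aabb' and i = 0:

xy^0z = x + y·y·...·y (0 times) + z
       = '' + 'a'^0 + 'aabb'
       = '' + '' + 'aabb'
       = 'aabb'

The pumped string is 'aabb' with length 4.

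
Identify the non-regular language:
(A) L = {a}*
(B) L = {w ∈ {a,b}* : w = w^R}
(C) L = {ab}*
(B) {w ∈ {a,b}* : w = w^R}

(B) L = {w ∈ {a,b}* : w = w^R} is NOT regular.

The pumping lemma can be used to prove this:
After pumping, the string is no longer symmetric

The other languages are regular because they can be recognized by finite automata.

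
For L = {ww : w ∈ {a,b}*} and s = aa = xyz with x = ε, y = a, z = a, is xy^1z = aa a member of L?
Yes

xy¹z = ε · a · a = aa.
aa splits into halves a · a, which are equal, so it is in L (w = a).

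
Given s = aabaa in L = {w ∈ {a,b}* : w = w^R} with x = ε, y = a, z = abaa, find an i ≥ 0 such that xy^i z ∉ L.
i = 0

xy⁰z = ε · ε · abaa = abaa; abaa reversed is aaba ≠ abaa, so it is not a palindrome and is not in L.
(Other choices also work, e.g. i = 2, 3; only i = 1 is guaranteed to stay in L since xy¹z = s.)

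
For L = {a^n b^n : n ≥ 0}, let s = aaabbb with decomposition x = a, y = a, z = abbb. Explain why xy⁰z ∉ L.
xy⁰z = aabbb ∉ L

Pumping with i = 0 replaces y = a by y⁰ = ε:
- Original: s = xyz = aaabbb; aaabbb = a^3 b^3 has equal counts (3 = 3), so it is in L
- Pumped: xy⁰z = a · ε · abbb = aabbb
- aabbb has 2 a's and 3 b's; 2 ≠ 3, so it is not in L

The pumping lemma would require xy⁰z ∈ L, so this decomposition yields a contradiction.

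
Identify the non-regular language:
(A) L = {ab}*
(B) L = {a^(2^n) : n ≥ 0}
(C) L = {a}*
(B) {a^(2^n) : n ≥ 0}

(B) L = {a^(2^n) : n ≥ 0} is NOT regular.

The pumping lemma can be used to prove this:
After pumping, length is no longer a power of 2

The other languages are regular because they can be recognized by finite automata.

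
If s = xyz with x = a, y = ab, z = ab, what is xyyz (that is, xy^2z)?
aababab

Given x = 'a', y = 'ab', z = 'ab' and i = 2:

xy^2z = x + y·y·...·y (2 times) + z
       = 'a' + 'ab'^2 + 'ab'
       = 'a' + 'abab' + 'ab'
       = 'aababab'

The pumped string is 'aababab' with length 7.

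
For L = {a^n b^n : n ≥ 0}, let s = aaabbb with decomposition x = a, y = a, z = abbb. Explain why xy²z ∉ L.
xy²z = aaaabbb ∉ L

Pumping with i = 2 replaces y = a by y² = aa:
- Original: s = xyz = aaabbb; aaabbb = a^3 b^3 has equal counts (3 = 3), so it is in L
- Pumped: xy²z = a · aa · abbb = aaaabbb
- aaaabbb has 4 a's and 3 b's; 4 ≠ 3, so it is not in L

The pumping lemma would require xy²z ∈ L, so this decomposition yields a contradiction.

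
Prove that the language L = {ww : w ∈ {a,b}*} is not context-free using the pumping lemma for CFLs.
Assume for contradiction that L is context-free, and let p ≥ 1 be the pumping length given by the pumping lemma for CFLs.
Choose s = a^p b^p a^p b^p. Then s ∈ L (take w = a^p b^p) and |s| = 4p ≥ p.
By the CFL pumping lemma, s = uvxyz for some u, v, x, y, z with |vxy| ≤ p, |vy| ≥ 1, and uv^i xy^i z ∈ L for every i ≥ 0.

Write s as four blocks A₁ B₁ A₂ B₂ with A₁ = A₂ = a^p and B₁ = B₂ = b^p. Since |vxy| ≤ p, the window vxy lies inside at most two adjacent blocks. Take i = 0 and let t = uxz, so |t| = 4p − |vy| with 1 ≤ |vy| ≤ p. If |t| is odd, t ∉ L immediately, so assume |vy| is even (hence |vy| ≥ 2) and |t|/2 = 2p − |vy|/2, which satisfies p ≤ |t|/2 ≤ 2p − 1.

Case 1 (vxy inside A₁B₁): t = a^(p−j) b^(p−l) a^p b^p with j + l = |vy|. The second half of t has length < 2p, so it is a suffix of the trailing a^p b^p and ends in b; the first half is a^(p−j) b^(p−l) a^((j+l)/2), which ends in a because (j+l)/2 ≥ 1. The halves differ, so t ∉ L.

Case 2 (vxy inside B₁A₂, straddling the middle): t = a^p b^(p−j) a^(p−l) b^p with j + l = |vy|. If t = ww, then w is a prefix of t of length ≥ p, so w begins with a^p; and w is a suffix of t of length ≥ p, so w ends with b^p. That forces |w| ≥ 2p, contradicting |w| = |t|/2 ≤ 2p − 1. So t ∉ L.

Case 3 (vxy inside A₂B₂): t = a^p b^p a^(p−j) b^(p−l) with j + l = |vy|. The first half of t is a prefix of a^p b^p, so it begins with a; the second half is b^((j+l)/2) a^(p−j) b^(p−l), which begins with b. The halves differ, so t ∉ L.

In every case uv⁰xy⁰z = uxz ∉ L.

This contradicts the CFL pumping lemma, which requires uv^i xy^i z ∈ L for all i ≥ 0.
Hence L = {ww : w ∈ {a,b}*} is not context-free. ∎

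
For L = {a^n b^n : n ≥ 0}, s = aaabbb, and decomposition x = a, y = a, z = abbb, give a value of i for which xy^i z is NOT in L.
i = 3

xy³z = a · aaa · abbb = aaaaabbb; aaaaabbb has 5 a's and 3 b's; 5 ≠ 3, so it is not in L.
(Other choices also work, e.g. i = 0, 2; only i = 1 is guaranteed to stay in L since xy¹z = s.)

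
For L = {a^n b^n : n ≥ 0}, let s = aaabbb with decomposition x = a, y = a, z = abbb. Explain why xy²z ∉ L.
xy²z = aaaabbb ∉ L

Pumping with i = 2 replaces y = a by y² = aa:
- Original: s = xyz = aaabbb; aaabbb = a^3 b^3 has equal counts (3 = 3), so it is in L
- Pumped: xy²z = a · aa · abbb = aaaabbb
- aaaabbb has 4 a's and 3 b's; 4 ≠ 3, so it is not in L

The pumping lemma would require xy²z ∈ L, so this decomposition yields a contradiction.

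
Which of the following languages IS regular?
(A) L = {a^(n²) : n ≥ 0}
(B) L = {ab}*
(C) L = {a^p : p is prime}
(B) {ab}*

(B) L = {ab}* is regular.

This can be recognized by a finite automaton (DFA/NFA).
Regular expressions like {ab}* define regular languages.

The other choices are not regular:
- {a^p : p is prime}: After pumping, the length becomes composite
- {a^(n²) : n ≥ 0}: After pumping, length is no longer a perfect square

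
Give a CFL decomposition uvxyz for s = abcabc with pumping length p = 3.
u='ab', v='c', x='a', y='b', z='c'

For s = abcabc with pumping length p = 3:

One valid decomposition:
- u = 'ab'
- v = 'c'
- x = 'a'
- y = 'b'
- z = 'c'

Verification:
- uvxyz = 'ab' + 'c' + 'a' + 'b' + 'c' = abcabc ✓
- |vxy| = |'cab'| = 3 ≤ 3 ✓
- |vy| = |'cb'| = 2 > 0 ✓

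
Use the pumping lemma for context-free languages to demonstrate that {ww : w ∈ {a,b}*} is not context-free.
Assume for contradiction that L is context-free, and let p ≥ 1 be the pumping length given by the pumping lemma for CFLs.
Choose s = a^p b^p a^p b^p. Then s ∈ L (take w = a^p b^p) and |s| = 4p ≥ p.
By the CFL pumping lemma, s = uvxyz for some u, v, x, y, z with |vxy| ≤ p, |vy| ≥ 1, and uv^i xy^i z ∈ L for every i ≥ 0.

Write s as four blocks A₁ B₁ A₂ B₂ with A₁ = A₂ = a^p and B₁ = B₂ = b^p. Since |vxy| ≤ p, the window vxy lies inside at most two adjacent blocks. Take i = 0 and let t = uxz, so |t| = 4p − |vy| with 1 ≤ |vy| ≤ p. If |t| is odd, t ∉ L immediately, so assume |vy| is even (hence |vy| ≥ 2) and |t|/2 = 2p − |vy|/2, which satisfies p ≤ |t|/2 ≤ 2p − 1.

Case 1 (vxy inside A₁B₁): t = a^(p−j) b^(p−l) a^p b^p with j + l = |vy|. The second half of t has length < 2p, so it is a suffix of the trailing a^p b^p and ends in b; the first half is a^(p−j) b^(p−l) a^((j+l)/2), which ends in a because (j+l)/2 ≥ 1. The halves differ, so t ∉ L.

Case 2 (vxy inside B₁A₂, straddling the middle): t = a^p b^(p−j) a^(p−l) b^p with j + l = |vy|. If t = ww, then w is a prefix of t of length ≥ p, so w begins with a^p; and w is a suffix of t of length ≥ p, so w ends with b^p. That forces |w| ≥ 2p, contradicting |w| = |t|/2 ≤ 2p − 1. So t ∉ L.

Case 3 (vxy inside A₂B₂): t = a^p b^p a^(p−j) b^(p−l) with j + l = |vy|. The first half of t is a prefix of a^p b^p, so it begins with a; the second half is b^((j+l)/2) a^(p−j) b^(p−l), which begins with b. The halves differ, so t ∉ L.

In every case uv⁰xy⁰z = uxz ∉ L.

This contradicts the CFL pumping lemma, which requires uv^i xy^i z ∈ L for all i ≥ 0.
Hence L = {ww : w ∈ {a,b}*} is not context-free. ∎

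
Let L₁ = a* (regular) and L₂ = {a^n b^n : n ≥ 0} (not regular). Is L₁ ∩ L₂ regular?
Yes — L₁ ∩ L₂ is regular.

A string of a* contains no b's, and the only string of {a^n b^n} with no b's is ε (n = 0). So L₁ ∩ L₂ = {ε}, a finite language, which is regular.

Note that the bare facts "L₁ regular, L₂ non-regular" do not settle the question by themselves: the closure of regular languages under ∪, ∩, complement and difference applies only when BOTH operands are regular. With a non-regular operand the result can come out regular or non-regular depending on the specific languages, so one has to work out L₁ ∩ L₂ for this particular pair, as above.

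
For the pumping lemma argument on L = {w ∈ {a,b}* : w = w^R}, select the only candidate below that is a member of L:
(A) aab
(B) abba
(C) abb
(B) abba

The pumping lemma is applied to a string s that lies in L, so first check membership of each option:
- (A) aab reversed is baa ≠ aab, so it is not a palindrome and is not in L ✗
- (B) abba reversed is abba, the same string, so it is a palindrome and is in L ✓
- (C) abb reversed is bba ≠ abb, so it is not a palindrome and is not in L ✗

Only (B) abba is in L, so it is the only candidate that could play the role of s.
(In a complete proof one picks s in terms of the pumping length p so that |s| ≥ p is guaranteed; a fixed string like abba illustrates the shape of such an s.)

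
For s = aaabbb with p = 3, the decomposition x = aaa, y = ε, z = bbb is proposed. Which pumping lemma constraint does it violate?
Violated: |y| > 0

The decomposition x = aaa, y = ε, z = bbb for s = aaabbb with p = 3
violates the constraint: |y| > 0

|y| = 0, but the pumping lemma requires |y| > 0 (y must be non-empty).

Pumping lemma constraints:
1. xyz = s (decomposition is valid)
2. |xy| ≤ p
3. |y| > 0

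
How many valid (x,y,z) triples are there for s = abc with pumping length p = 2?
3

For s = 'abc' with pumping length p = 2:

Constraints: |xy| ≤ 2, |y| > 0

Valid decompositions (|xy| ≤ p, |y| ≥ 1):
  • x='', y='a', z='bc'
  • x='a', y='b', z='c'
  • x='', y='ab', z='c'

Total count: 3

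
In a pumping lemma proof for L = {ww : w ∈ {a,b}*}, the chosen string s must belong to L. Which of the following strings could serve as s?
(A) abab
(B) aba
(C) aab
(A) abab

The pumping lemma is applied to a string s that lies in L, so first check membership of each option:
- (A) abab splits into halves ab · ab, which are equal, so it is in L (w = ab) ✓
- (B) aba has odd length 3, so it cannot be written as ww and is not in L ✗
- (C) aab has odd length 3, so it cannot be written as ww and is not in L ✗

Only (A) abab is in L, so it is the only candidate that could play the role of s.
(In a complete proof one picks s in terms of the pumping length p so that |s| ≥ p is guaranteed; a fixed string like abab illustrates the shape of such an s.)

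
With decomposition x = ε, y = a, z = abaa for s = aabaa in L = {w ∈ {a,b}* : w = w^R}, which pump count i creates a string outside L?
i = 2

xy²z = ε · aa · abaa = aaabaa; aaabaa reversed is aabaaa ≠ aaabaa, so it is not a palindrome and is not in L.
(Other choices also work, e.g. i = 0, 3; only i = 1 is guaranteed to stay in L since xy¹z = s.)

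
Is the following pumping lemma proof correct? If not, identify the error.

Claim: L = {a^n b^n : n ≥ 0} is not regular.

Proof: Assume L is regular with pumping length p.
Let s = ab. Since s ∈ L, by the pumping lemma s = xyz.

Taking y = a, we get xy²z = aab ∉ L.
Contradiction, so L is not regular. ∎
The proof is INCORRECT.

Error: The string s = ab may be shorter than p.
The pumping lemma only applies to strings with |s| ≥ p, and p is not under our control.
We must choose s in terms of p, e.g. s = a^p b^p, to ensure |s| ≥ p.
(The proof also fixes one particular y; a valid argument must handle every decomposition with |xy| ≤ p and |y| ≥ 1 — for s = a^p b^p this forces y = a^k, and then xy²z = a^(p+k) b^p ∉ L.)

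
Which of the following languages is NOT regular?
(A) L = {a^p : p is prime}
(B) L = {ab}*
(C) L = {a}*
(A) {a^p : p is prime}

(A) L = {a^p : p is prime} is NOT regular.

The pumping lemma can be used to prove this:
After pumping, the length becomes composite

The other languages are regular because they can be recognized by finite automata.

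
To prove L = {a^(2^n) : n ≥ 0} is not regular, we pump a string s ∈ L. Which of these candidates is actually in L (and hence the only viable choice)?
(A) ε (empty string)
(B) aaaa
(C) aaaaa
(B) aaaa

The pumping lemma is applied to a string s that lies in L, so first check membership of each option:
- (A) ε has length 0, which is not a power of 2, so it is not in L ✗
- (B) aaaa has length 4 = 2^2, so it is in L ✓
- (C) aaaaa has length 5, strictly between 2^2 = 4 and 2^3 = 8, so it is not in L ✗

Only (B) aaaa is in L, so it is the only candidate that could play the role of s.
(In a complete proof one picks s in terms of the pumping length p so that |s| ≥ p is guaranteed; a fixed string like aaaa illustrates the shape of such an s.)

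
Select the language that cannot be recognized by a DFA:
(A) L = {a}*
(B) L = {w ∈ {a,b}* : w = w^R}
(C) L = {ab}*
(B) {w ∈ {a,b}* : w = w^R}

(B) L = {w ∈ {a,b}* : w = w^R} is NOT regular.

The pumping lemma can be used to prove this:
After pumping, the string is no longer symmetric

The other languages are regular because they can be recognized by finite automata.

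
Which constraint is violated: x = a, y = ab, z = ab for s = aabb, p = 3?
Violated: xyz = s

The decomposition x = a, y = ab, z = ab for s = aabb with p = 3
violates the constraint: xyz = s

xyz = 'a' + 'ab' + 'ab' = 'aabab' ≠ 'aabb' = s. The decomposition doesn't reconstruct s.

Pumping lemma constraints:
1. xyz = s (decomposition is valid)
2. |xy| ≤ p
3. |y| > 0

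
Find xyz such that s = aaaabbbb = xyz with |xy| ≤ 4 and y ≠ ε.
x = '', y = 'a', z = 'aaabbbb'

For s = aaaabbbb and p = 4, one valid decomposition is:
- x = '' (length 0)
- y = 'a' (length 1)
- z = 'aaabbbb' (length 7)

Verification:
- xyz = '' + 'a' + 'aaabbbb' = aaaabbbb ✓
- |xy| = 1 ≤ 4 ✓
- |y| = 1 > 0 ✓

All pumping lemma constraints are satisfied.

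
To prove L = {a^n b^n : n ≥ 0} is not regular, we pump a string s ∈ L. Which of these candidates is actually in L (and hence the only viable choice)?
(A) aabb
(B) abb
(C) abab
(A) aabb

The pumping lemma is applied to a string s that lies in L, so first check membership of each option:
- (A) aabb = a^2 b^2 has equal counts (2 = 2), so it is in L ✓
- (B) abb has 1 a's and 2 b's; 1 ≠ 2, so it is not in L ✗
- (C) abab has an a after a b, so it is not of the form a^n b^n and is not in L ✗

Only (A) aabb is in L, so it is the only candidate that could play the role of s.
(In a complete proof one picks s in terms of the pumping length p so that |s| ≥ p is guaranteed; a fixed string like aabb illustrates the shape of such an s.)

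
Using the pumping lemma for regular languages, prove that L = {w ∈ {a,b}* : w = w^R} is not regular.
Assume for contradiction that L is regular, and let p ≥ 1 be the pumping length given by the pumping lemma.
Choose s = a^p b a^p. Then s ∈ L (it reads the same in both directions) and |s| = 2p + 1 ≥ p.
By the pumping lemma, s = xyz for some x, y, z with |xy| ≤ p, |y| ≥ 1, and xy^i z ∈ L for every i ≥ 0.
Since |xy| ≤ p and the first p symbols of s are all a's, y = a^k for some k with 1 ≤ k ≤ p.

Take i = 2: xy²z = a^(p + k) b a^p.
Its reversal is a^p b a^(p + k). These differ because the block of a's before the unique b has length p + k in one and p in the other, and p + k ≠ p since k ≥ 1. So xy²z is not a palindrome, i.e. xy²z ∉ L.

This contradicts the pumping lemma, which requires xy^i z ∈ L for all i ≥ 0.
Hence L = {w ∈ {a,b}* : w = w^R} is not regular. ∎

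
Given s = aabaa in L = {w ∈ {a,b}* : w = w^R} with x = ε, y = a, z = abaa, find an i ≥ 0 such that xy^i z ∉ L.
i = 0

xy⁰z = ε · ε · abaa = abaa; abaa reversed is aaba ≠ abaa, so it is not a palindrome and is not in L.
(Other choices also work, e.g. i = 2, 3; only i = 1 is guaranteed to stay in L since xy¹z = s.)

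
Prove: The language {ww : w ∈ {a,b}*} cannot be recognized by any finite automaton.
Assume for contradiction that L is regular, and let p ≥ 1 be the pumping length given by the pumping lemma.
Choose s = a^p b a^p b. Then s ∈ L (take w = a^p b) and |s| = 2p + 2 ≥ p.
By the pumping lemma, s = xyz for some x, y, z with |xy| ≤ p, |y| ≥ 1, and xy^i z ∈ L for every i ≥ 0.
Since |xy| ≤ p and the first p symbols of s are all a's, y = a^k for some k with 1 ≤ k ≤ p.

Take i = 2: t = xy²z = a^(p + k) b a^p b.
Suppose t = uu for some string u. The string t contains exactly two b's and ends in b, so u contains exactly one b and ends in b; hence u = a^j b for some j, and uu = a^j b a^j b. Comparing with t = a^(p + k) b a^p b forces j = p + k (first block) and j = p (second block), which is impossible since k ≥ 1. So t ∉ L.

This contradicts the pumping lemma, which requires xy^i z ∈ L for all i ≥ 0.
Hence L = {ww : w ∈ {a,b}*} is not regular. ∎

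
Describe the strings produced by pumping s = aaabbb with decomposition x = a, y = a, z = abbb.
{xy^i z : i ≥ 0} = {a^(2+i) b^3 : i ≥ 0} = {aabbb, aaabbb, aaaabbb, ...}

With x = a, y = a, z = abbb: Starting with aaabbb and pumping the second 'a', we get strings with 2+i a's followed by 3 b's for i = 0, 1, 2, ...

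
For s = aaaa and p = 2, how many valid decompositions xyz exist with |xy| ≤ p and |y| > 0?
3

For s = 'aaaa' with pumping length p = 2:

Constraints: |xy| ≤ 2, |y| > 0

Valid decompositions (|xy| ≤ p, |y| ≥ 1):
  • x='', y='a', z='aaa'
  • x='a', y='a', z='aa'
  • x='', y='aa', z='aa'

Total count: 3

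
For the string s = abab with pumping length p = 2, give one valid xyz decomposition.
x = '', y = 'a', z = 'bab'

For s = abab and p = 2, one valid decomposition is:
- x = '' (length 0)
- y = 'a' (length 1)
- z = 'bab' (length 3)

Verification:
- xyz = '' + 'a' + 'bab' = abab ✓
- |xy| = 1 ≤ 2 ✓
- |y| = 1 > 0 ✓

All pumping lemma constraints are satisfied.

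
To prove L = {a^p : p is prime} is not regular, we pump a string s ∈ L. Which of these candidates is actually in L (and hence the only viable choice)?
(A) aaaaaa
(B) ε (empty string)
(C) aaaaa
(C) aaaaa

The pumping lemma is applied to a string s that lies in L, so first check membership of each option:
- (A) aaaaaa has length 6 = 2 × 3, which is not prime, so it is not in L ✗
- (B) ε has length 0, which is not prime, so it is not in L ✗
- (C) aaaaa has length 5, which is prime, so it is in L ✓

Only (C) aaaaa is in L, so it is the only candidate that could play the role of s.
(In a complete proof one picks s in terms of the pumping length p so that |s| ≥ p is guaranteed; a fixed string like aaaaa illustrates the shape of such an s.)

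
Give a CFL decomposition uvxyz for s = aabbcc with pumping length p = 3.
u='aa', v='b', x='b', y='c', z='c'

For s = aabbcc with pumping length p = 3:

One valid decomposition:
- u = 'aa'
- v = 'b'
- x = 'b'
- y = 'c'
- z = 'c'

Verification:
- uvxyz = 'aa' + 'b' + 'b' + 'c' + 'c' = aabbcc ✓
- |vxy| = |'bbc'| = 3 ≤ 3 ✓
- |vy| = |'bc'| = 2 > 0 ✓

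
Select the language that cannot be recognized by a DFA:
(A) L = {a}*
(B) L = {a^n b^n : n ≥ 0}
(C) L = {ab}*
(B) {a^n b^n : n ≥ 0}

(B) L = {a^n b^n : n ≥ 0} is NOT regular.

The pumping lemma can be used to prove this:
After pumping, the number of a's and b's become unequal

The other languages are regular because they can be recognized by finite automata.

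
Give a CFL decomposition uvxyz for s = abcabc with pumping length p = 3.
u='ab', v='c', x='a', y='b', z='c'

For s = abcabc with pumping length p = 3:

One valid decomposition:
- u = 'ab'
- v = 'c'
- x = 'a'
- y = 'b'
- z = 'c'

Verification:
- uvxyz = 'ab' + 'c' + 'a' + 'b' + 'c' = abcabc ✓
- |vxy| = |'cab'| = 3 ≤ 3 ✓
- |vy| = |'cb'| = 2 > 0 ✓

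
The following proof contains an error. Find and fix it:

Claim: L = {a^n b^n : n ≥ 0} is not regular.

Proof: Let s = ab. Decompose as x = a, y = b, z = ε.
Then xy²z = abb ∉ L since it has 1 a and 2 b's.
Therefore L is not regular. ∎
Error: The string s = ab might be shorter than the pumping length p.

Correction: Choose s = a^p b^p to ensure |s| ≥ p. Also, the decomposition is wrong: with |xy| ≤ p, y cannot include b's when s starts with p a's.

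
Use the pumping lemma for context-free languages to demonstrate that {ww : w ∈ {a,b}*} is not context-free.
Assume for contradiction that L is context-free, and let p ≥ 1 be the pumping length given by the pumping lemma for CFLs.
Choose s = a^p b^p a^p b^p. Then s ∈ L (take w = a^p b^p) and |s| = 4p ≥ p.
By the CFL pumping lemma, s = uvxyz for some u, v, x, y, z with |vxy| ≤ p, |vy| ≥ 1, and uv^i xy^i z ∈ L for every i ≥ 0.

Write s as four blocks A₁ B₁ A₂ B₂ with A₁ = A₂ = a^p and B₁ = B₂ = b^p. Since |vxy| ≤ p, the window vxy lies inside at most two adjacent blocks. Take i = 0 and let t = uxz, so |t| = 4p − |vy| with 1 ≤ |vy| ≤ p. If |t| is odd, t ∉ L immediately, so assume |vy| is even (hence |vy| ≥ 2) and |t|/2 = 2p − |vy|/2, which satisfies p ≤ |t|/2 ≤ 2p − 1.

Case 1 (vxy inside A₁B₁): t = a^(p−j) b^(p−l) a^p b^p with j + l = |vy|. The second half of t has length < 2p, so it is a suffix of the trailing a^p b^p and ends in b; the first half is a^(p−j) b^(p−l) a^((j+l)/2), which ends in a because (j+l)/2 ≥ 1. The halves differ, so t ∉ L.

Case 2 (vxy inside B₁A₂, straddling the middle): t = a^p b^(p−j) a^(p−l) b^p with j + l = |vy|. If t = ww, then w is a prefix of t of length ≥ p, so w begins with a^p; and w is a suffix of t of length ≥ p, so w ends with b^p. That forces |w| ≥ 2p, contradicting |w| = |t|/2 ≤ 2p − 1. So t ∉ L.

Case 3 (vxy inside A₂B₂): t = a^p b^p a^(p−j) b^(p−l) with j + l = |vy|. The first half of t is a prefix of a^p b^p, so it begins with a; the second half is b^((j+l)/2) a^(p−j) b^(p−l), which begins with b. The halves differ, so t ∉ L.

In every case uv⁰xy⁰z = uxz ∉ L.

This contradicts the CFL pumping lemma, which requires uv^i xy^i z ∈ L for all i ≥ 0.
Hence L = {ww : w ∈ {a,b}*} is not context-free. ∎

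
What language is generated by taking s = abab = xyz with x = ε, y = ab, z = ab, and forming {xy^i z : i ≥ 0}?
{xy^i z : i ≥ 0} = {(ab)^(i+1) : i ≥ 0} = {ab, abab, ababab, ...}

With x = ε, y = ab, z = ab: Pumping 'ab' gives strings of alternating a's and b's.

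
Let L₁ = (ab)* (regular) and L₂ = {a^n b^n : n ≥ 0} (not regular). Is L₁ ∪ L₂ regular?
No — L₁ ∪ L₂ is not regular.

Let U = (ab)* ∪ {a^n b^n}. If U were regular, then U ∩ aa*bb* would be regular (closure under intersection with a regular language). But (ab)* ∩ aa*bb* = {ab} and {a^n b^n} ∩ aa*bb* = {a^n b^n : n ≥ 1}, so U ∩ aa*bb* = {a^n b^n : n ≥ 1}, which is not regular. Hence U is not regular.

Note that the bare facts "L₁ regular, L₂ non-regular" do not settle the question by themselves: the closure of regular languages under ∪, ∩, complement and difference applies only when BOTH operands are regular. With a non-regular operand the result can come out regular or non-regular depending on the specific languages, so one has to work out L₁ ∪ L₂ for this particular pair, as above.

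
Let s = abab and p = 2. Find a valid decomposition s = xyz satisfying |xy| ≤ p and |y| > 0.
x = '', y = 'a', z = 'bab'

For s = abab and p = 2, one valid decomposition is:
- x = '' (length 0)
- y = 'a' (length 1)
- z = 'bab' (length 3)

Verification:
- xyz = '' + 'a' + 'bab' = abab ✓
- |xy| = 1 ≤ 2 ✓
- |y| = 1 > 0 ✓

All pumping lemma constraints are satisfied.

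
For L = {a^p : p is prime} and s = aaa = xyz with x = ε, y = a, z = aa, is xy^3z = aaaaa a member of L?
Yes

xy³z = ε · aaa · aa = aaaaa.
aaaaa has length 5, which is prime, so it is in L.
(A single pumped string landing in L is not a contradiction by itself; a non-regularity proof needs some i for which xy^i z ∉ L, for every admissible decomposition.)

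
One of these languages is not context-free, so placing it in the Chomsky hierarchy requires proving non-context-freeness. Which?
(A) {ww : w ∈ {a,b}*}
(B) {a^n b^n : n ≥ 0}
(A) {ww : w ∈ {a,b}*}

(A) {ww : w ∈ {a,b}*} requires the CFL pumping lemma.

- {a^n b^n : n ≥ 0} is context-free (but not regular)
  • Can be shown non-regular with the regular pumping lemma
  • After pumping, the number of a's and b's become unequal

- {ww : w ∈ {a,b}*} is NOT context-free
  • Requires the CFL pumping lemma to prove
  • Cannot verify equality of two arbitrary substrings

The CFL pumping lemma is "stronger" in that it can prove non-membership
in the larger class of context-free languages.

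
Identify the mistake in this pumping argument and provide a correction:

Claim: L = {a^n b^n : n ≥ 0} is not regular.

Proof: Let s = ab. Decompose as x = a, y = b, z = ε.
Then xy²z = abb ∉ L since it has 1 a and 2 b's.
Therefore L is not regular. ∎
Error: The string s = ab might be shorter than the pumping length p.

Correction: Choose s = a^p b^p to ensure |s| ≥ p. Also, the decomposition is wrong: with |xy| ≤ p, y cannot include b's when s starts with p a's.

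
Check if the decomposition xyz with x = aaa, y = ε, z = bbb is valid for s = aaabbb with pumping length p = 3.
Violated: |y| > 0

The decomposition x = aaa, y = ε, z = bbb for s = aaabbb with p = 3
violates the constraint: |y| > 0

|y| = 0, but the pumping lemma requires |y| > 0 (y must be non-empty).

Pumping lemma constraints:
1. xyz = s (decomposition is valid)
2. |xy| ≤ p
3. |y| > 0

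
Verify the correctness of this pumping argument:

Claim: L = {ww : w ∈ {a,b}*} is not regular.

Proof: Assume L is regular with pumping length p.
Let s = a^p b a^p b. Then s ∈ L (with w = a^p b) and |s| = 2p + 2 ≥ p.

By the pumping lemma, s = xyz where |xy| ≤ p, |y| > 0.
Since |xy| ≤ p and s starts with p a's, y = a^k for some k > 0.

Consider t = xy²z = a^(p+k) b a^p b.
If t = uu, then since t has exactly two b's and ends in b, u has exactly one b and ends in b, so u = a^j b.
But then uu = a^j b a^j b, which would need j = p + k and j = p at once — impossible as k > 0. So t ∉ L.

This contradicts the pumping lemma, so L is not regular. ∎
The proof is correct.

This proof is valid because:
1. s = a^p b a^p b is in L and is chosen in terms of p, so |s| ≥ p holds for every p
2. The decomposition analysis is correct: |xy| ≤ p forces y to lie inside the leading a's
3. The contradiction is valid: the argument shows a^(p+k) b a^p b cannot be split into two equal halves
4. The conclusion follows logically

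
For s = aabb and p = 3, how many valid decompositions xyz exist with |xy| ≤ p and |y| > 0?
6

For s = 'aabb' with pumping length p = 3:

Constraints: |xy| ≤ 3, |y| > 0

Valid decompositions (|xy| ≤ p, |y| ≥ 1):
  • x='', y='a', z='abb'
  • x='a', y='a', z='bb'
  • x='', y='aa', z='bb'
  • x='aa', y='b', z='b'
  • x='a', y='ab', z='b'
  • x='', y='aab', z='b'

Total count: 6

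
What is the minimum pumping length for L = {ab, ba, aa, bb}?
p = 3

For a finite language L, the pumping lemma holds vacuously if p > max|s| for s ∈ L.

The longest string in L = {ab, ba, aa, bb} has length 2.
If p = 3, then no string s ∈ L has |s| ≥ p, so the condition is vacuously true.

The minimum pumping length is p = 3.

Why no smaller p works: for any p ≤ 2, the longest string s ∈ L has |s| = 2 ≥ p, so it would
have to be pumpable; but pumping up (i = 2, 3, ...) produces ever longer strings, which cannot all lie in the
finite language L. So the pumping property fails for every p ≤ 2.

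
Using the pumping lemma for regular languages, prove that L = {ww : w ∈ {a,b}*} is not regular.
Assume for contradiction that L is regular, and let p ≥ 1 be the pumping length given by the pumping lemma.
Choose s = a^p b a^p b. Then s ∈ L (take w = a^p b) and |s| = 2p + 2 ≥ p.
By the pumping lemma, s = xyz for some x, y, z with |xy| ≤ p, |y| ≥ 1, and xy^i z ∈ L for every i ≥ 0.
Since |xy| ≤ p and the first p symbols of s are all a's, y = a^k for some k with 1 ≤ k ≤ p.

Take i = 2: t = xy²z = a^(p + k) b a^p b.
Suppose t = uu for some string u. The string t contains exactly two b's and ends in b, so u contains exactly one b and ends in b; hence u = a^j b for some j, and uu = a^j b a^j b. Comparing with t = a^(p + k) b a^p b forces j = p + k (first block) and j = p (second block), which is impossible since k ≥ 1. So t ∉ L.

This contradicts the pumping lemma, which requires xy^i z ∈ L for all i ≥ 0.
Hence L = {ww : w ∈ {a,b}*} is not regular. ∎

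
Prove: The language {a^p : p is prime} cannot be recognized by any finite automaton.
Assume for contradiction that L is regular, and let p ≥ 1 be the pumping length given by the pumping lemma.
Choose a prime q with q ≥ p (one exists because there are infinitely many primes) and let s = a^q. Then s ∈ L and |s| = q ≥ p.
By the pumping lemma, s = xyz for some x, y, z with |xy| ≤ p, |y| ≥ 1, and xy^i z ∈ L for every i ≥ 0.
Here y = a^k for some k with 1 ≤ k ≤ p, and xy^i z = a^(q + (i − 1)k) for every i ≥ 0.

Take i = q + 1: |xy^(q+1) z| = q + qk = q(k + 1).
Both factors satisfy q ≥ 2 and k + 1 ≥ 2, so q(k + 1) is composite, and xy^(q+1) z ∉ L.

This contradicts the pumping lemma, which requires xy^i z ∈ L for all i ≥ 0.
Hence L = {a^p : p is prime} is not regular. ∎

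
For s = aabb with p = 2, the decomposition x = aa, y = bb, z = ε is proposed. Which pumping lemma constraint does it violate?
Violated: |xy| ≤ p

The decomposition x = aa, y = bb, z = ε for s = aabb with p = 2
violates the constraint: |xy| ≤ p

|xy| = |aabb| = 4 > 2 = p. The decomposition puts too many characters in xy.

Pumping lemma constraints:
1. xyz = s (decomposition is valid)
2. |xy| ≤ p
3. |y| > 0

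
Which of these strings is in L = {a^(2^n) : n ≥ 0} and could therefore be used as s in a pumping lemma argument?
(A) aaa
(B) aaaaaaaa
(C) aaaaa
(B) aaaaaaaa

The pumping lemma is applied to a string s that lies in L, so first check membership of each option:
- (A) aaa has length 3, strictly between 2^1 = 2 and 2^2 = 4, so it is not in L ✗
- (B) aaaaaaaa has length 8 = 2^3, so it is in L ✓
- (C) aaaaa has length 5, strictly between 2^2 = 4 and 2^3 = 8, so it is not in L ✗

Only (B) aaaaaaaa is in L, so it is the only candidate that could play the role of s.
(In a complete proof one picks s in terms of the pumping length p so that |s| ≥ p is guaranteed; a fixed string like aaaaaaaa illustrates the shape of such an s.)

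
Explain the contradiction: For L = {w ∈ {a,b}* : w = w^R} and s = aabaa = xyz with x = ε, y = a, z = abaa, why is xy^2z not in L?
xy²z = aaabaa ∉ L

Pumping with i = 2 replaces y = a by y² = aa:
- Original: s = xyz = aabaa; aabaa reversed is aabaa, the same string, so it is a palindrome and is in L
- Pumped: xy²z = ε · aa · abaa = aaabaa
- aaabaa reversed is aabaaa ≠ aaabaa, so it is not a palindrome and is not in L

The pumping lemma would require xy²z ∈ L, so this decomposition yields a contradiction.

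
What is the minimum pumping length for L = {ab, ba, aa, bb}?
p = 3

For a finite language L, the pumping lemma holds vacuously if p > max|s| for s ∈ L.

The longest string in L = {ab, ba, aa, bb} has length 2.
If p = 3, then no string s ∈ L has |s| ≥ p, so the condition is vacuously true.

The minimum pumping length is p = 3.

Why no smaller p works: for any p ≤ 2, the longest string s ∈ L has |s| = 2 ≥ p, so it would
have to be pumpable; but pumping up (i = 2, 3, ...) produces ever longer strings, which cannot all lie in the
finite language L. So the pumping property fails for every p ≤ 2.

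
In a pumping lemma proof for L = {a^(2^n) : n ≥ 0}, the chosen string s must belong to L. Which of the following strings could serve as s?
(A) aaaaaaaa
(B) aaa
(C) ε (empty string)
(A) aaaaaaaa

The pumping lemma is applied to a string s that lies in L, so first check membership of each option:
- (A) aaaaaaaa has length 8 = 2^3, so it is in L ✓
- (B) aaa has length 3, strictly between 2^1 = 2 and 2^2 = 4, so it is not in L ✗
- (C) ε has length 0, which is not a power of 2, so it is not in L ✗

Only (A) aaaaaaaa is in L, so it is the only candidate that could play the role of s.
(In a complete proof one picks s in terms of the pumping length p so that |s| ≥ p is guaranteed; a fixed string like aaaaaaaa illustrates the shape of such an s.)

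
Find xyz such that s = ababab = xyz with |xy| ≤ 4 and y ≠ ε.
x = '', y = 'ab', z = 'abab'

For s = ababab and p = 4, one valid decomposition is:
- x = '' (length 0)
- y = 'ab' (length 2)
- z = 'abab' (length 4)

Verification:
- xyz = '' + 'ab' + 'abab' = ababab ✓
- |xy| = 2 ≤ 4 ✓
- |y| = 2 > 0 ✓

All pumping lemma constraints are satisfied.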